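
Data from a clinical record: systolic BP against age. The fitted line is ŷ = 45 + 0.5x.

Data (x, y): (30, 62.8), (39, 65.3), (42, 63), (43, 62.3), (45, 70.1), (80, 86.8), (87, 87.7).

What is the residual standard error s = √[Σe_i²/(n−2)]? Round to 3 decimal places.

s = 3.025

x=30: ŷ = 45 + 0.5·30 = 60; e = 62.8 − 60 = 2.8
x=39: ŷ = 45 + 0.5·39 = 64.5; e = 65.3 − 64.5 = 0.8
x=42: ŷ = 45 + 0.5·42 = 66; e = 63 − 66 = -3
x=43: ŷ = 45 + 0.5·43 = 66.5; e = 62.3 − 66.5 = -4.2
x=45: ŷ = 45 + 0.5·45 = 67.5; e = 70.1 − 67.5 = 2.6
x=80: ŷ = 45 + 0.5·80 = 85; e = 86.8 − 85 = 1.8
x=87: ŷ = 45 + 0.5·87 = 88.5; e = 87.7 − 88.5 = -0.8
SSE = 7.84 + 0.64 + 9 + 17.64 + 6.76 + 3.24 + 0.64 = 45.76
s = √(45.76/5) = √9.152 ≈ 3.025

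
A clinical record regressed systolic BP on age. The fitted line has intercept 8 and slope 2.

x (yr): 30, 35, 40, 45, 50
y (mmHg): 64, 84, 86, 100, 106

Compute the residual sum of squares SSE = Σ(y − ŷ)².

SSE = 64

x=30: ŷ = 8 + 2·30 = 68; e = 64 − 68 = -4
x=35: ŷ = 8 + 2·35 = 78; e = 84 − 78 = 6
x=40: ŷ = 8 + 2·40 = 88; e = 86 − 88 = -2
x=45: ŷ = 8 + 2·45 = 98; e = 100 − 98 = 2
x=50: ŷ = 8 + 2·50 = 108; e = 106 − 108 = -2
SSE = 16 + 36 + 4 + 4 + 4 = 64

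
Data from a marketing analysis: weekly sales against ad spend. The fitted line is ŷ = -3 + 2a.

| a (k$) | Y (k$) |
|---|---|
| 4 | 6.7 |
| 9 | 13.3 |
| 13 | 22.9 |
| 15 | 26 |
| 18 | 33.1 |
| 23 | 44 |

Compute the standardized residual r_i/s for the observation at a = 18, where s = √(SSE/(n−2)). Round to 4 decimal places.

a=4: ŷ = -3 + 2·4 = 5; r = 6.7 − 5 = 1.7
a=9: ŷ = -3 + 2·9 = 15; r = 13.3 − 15 = -1.7
a=13: ŷ = -3 + 2·13 = 23; r = 22.9 − 23 = -0.1
a=15: ŷ = -3 + 2·15 = 27; r = 26 − 27 = -1
a=18: ŷ = -3 + 2·18 = 33; r = 33.1 − 33 = 0.1
a=23: ŷ = -3 + 2·23 = 43; r = 44 − 43 = 1
SSE = 2.89 + 2.89 + 0.01 + 1 + 0.01 + 1 = 7.8
s = √(7.8/4) = 1.39642
r/s = 0.1 / 1.39642 = 0.0716

0.0716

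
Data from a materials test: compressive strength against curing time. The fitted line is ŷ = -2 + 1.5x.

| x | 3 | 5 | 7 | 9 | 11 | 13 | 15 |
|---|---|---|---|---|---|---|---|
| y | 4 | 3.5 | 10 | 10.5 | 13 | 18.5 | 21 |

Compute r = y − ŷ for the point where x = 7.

r = 1.5

ŷ = -2 + 1.5·7 = 8.5
r = 10 − 8.5 = 1.5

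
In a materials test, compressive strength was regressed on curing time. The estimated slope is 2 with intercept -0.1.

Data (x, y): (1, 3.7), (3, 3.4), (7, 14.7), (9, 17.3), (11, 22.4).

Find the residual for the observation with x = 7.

ŷ = -0.1 + 2·7 = 13.9
r = 14.7 − 13.9 = 0.8

r = 0.8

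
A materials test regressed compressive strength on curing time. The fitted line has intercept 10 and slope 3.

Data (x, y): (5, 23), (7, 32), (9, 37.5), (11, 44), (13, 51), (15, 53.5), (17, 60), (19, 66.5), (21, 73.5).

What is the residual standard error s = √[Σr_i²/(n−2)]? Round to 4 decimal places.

x=5: ŷ = 10 + 3·5 = 25; r = 23 − 25 = -2
x=7: ŷ = 10 + 3·7 = 31; r = 32 − 31 = 1
x=9: ŷ = 10 + 3·9 = 37; r = 37.5 − 37 = 0.5
x=11: ŷ = 10 + 3·11 = 43; r = 44 − 43 = 1
x=13: ŷ = 10 + 3·13 = 49; r = 51 − 49 = 2
x=15: ŷ = 10 + 3·15 = 55; r = 53.5 − 55 = -1.5
x=17: ŷ = 10 + 3·17 = 61; r = 60 − 61 = -1
x=19: ŷ = 10 + 3·19 = 67; r = 66.5 − 67 = -0.5
x=21: ŷ = 10 + 3·21 = 73; r = 73.5 − 73 = 0.5
SSE = 4 + 1 + 0.25 + 1 + 4 + 2.25 + 1 + 0.25 + 0.25 = 14
s = √(14/7) = √2 ≈ 1.4142

s = 1.4142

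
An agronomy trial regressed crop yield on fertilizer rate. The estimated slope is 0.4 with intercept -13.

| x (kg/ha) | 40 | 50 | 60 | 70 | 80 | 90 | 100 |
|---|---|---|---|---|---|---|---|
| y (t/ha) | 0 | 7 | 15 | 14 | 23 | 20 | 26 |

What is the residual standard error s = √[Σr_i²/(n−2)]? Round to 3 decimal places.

x=40: ŷ = -13 + 0.4·40 = 3; r = 0 − 3 = -3
x=50: ŷ = -13 + 0.4·50 = 7; r = 7 − 7 = 0
x=60: ŷ = -13 + 0.4·60 = 11; r = 15 − 11 = 4
x=70: ŷ = -13 + 0.4·70 = 15; r = 14 − 15 = -1
x=80: ŷ = -13 + 0.4·80 = 19; r = 23 − 19 = 4
x=90: ŷ = -13 + 0.4·90 = 23; r = 20 − 23 = -3
x=100: ŷ = -13 + 0.4·100 = 27; r = 26 − 27 = -1
SSE = 9 + 0 + 16 + 1 + 16 + 9 + 1 = 52
s = √(52/5) = √10.4 ≈ 3.225

s = 3.225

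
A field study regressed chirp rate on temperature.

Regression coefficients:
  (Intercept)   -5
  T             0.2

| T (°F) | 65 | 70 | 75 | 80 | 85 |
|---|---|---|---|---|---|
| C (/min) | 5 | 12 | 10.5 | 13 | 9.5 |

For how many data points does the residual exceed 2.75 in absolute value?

2

T=65: Ĉ = -5 + 0.2·65 = 8; e = 5 − 8 = -3
T=70: Ĉ = -5 + 0.2·70 = 9; e = 12 − 9 = 3
T=75: Ĉ = -5 + 0.2·75 = 10; e = 10.5 − 10 = 0.5
T=80: Ĉ = -5 + 0.2·80 = 11; e = 13 − 11 = 2
T=85: Ĉ = -5 + 0.2·85 = 12; e = 9.5 − 12 = -2.5
|e| > 2.75: T=65 (|e|=3), T=70 (|e|=3) → 2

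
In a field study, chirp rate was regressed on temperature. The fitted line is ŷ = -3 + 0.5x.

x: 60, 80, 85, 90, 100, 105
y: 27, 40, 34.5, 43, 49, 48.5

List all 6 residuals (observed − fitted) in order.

x=60: ŷ = -3 + 0.5·60 = 27; r = 27 − 27 = 0
x=80: ŷ = -3 + 0.5·80 = 37; r = 40 − 37 = 3
x=85: ŷ = -3 + 0.5·85 = 39.5; r = 34.5 − 39.5 = -5
x=90: ŷ = -3 + 0.5·90 = 42; r = 43 − 42 = 1
x=100: ŷ = -3 + 0.5·100 = 47; r = 49 − 47 = 2
x=105: ŷ = -3 + 0.5·105 = 49.5; r = 48.5 − 49.5 = -1

0, 3, -5, 1, 2, -1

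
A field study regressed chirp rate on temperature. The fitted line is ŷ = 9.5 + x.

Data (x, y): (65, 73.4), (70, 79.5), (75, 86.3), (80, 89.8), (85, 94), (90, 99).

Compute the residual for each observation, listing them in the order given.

x=65: ŷ = 9.5 + 65 = 74.5; e = 73.4 − 74.5 = -1.1
x=70: ŷ = 9.5 + 70 = 79.5; e = 79.5 − 79.5 = 0
x=75: ŷ = 9.5 + 75 = 84.5; e = 86.3 − 84.5 = 1.8
x=80: ŷ = 9.5 + 80 = 89.5; e = 89.8 − 89.5 = 0.3
x=85: ŷ = 9.5 + 85 = 94.5; e = 94 − 94.5 = -0.5
x=90: ŷ = 9.5 + 90 = 99.5; e = 99 − 99.5 = -0.5

-1.1, 0, 1.8, 0.3, -0.5, -0.5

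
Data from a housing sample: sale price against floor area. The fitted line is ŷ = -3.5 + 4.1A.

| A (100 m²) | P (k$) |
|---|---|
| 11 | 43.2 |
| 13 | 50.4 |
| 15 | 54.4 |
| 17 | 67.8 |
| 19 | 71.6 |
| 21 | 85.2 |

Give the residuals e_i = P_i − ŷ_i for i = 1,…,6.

1.6, 0.6, -3.6, 1.6, -2.8, 2.6

A=11: ŷ = -3.5 + 4.1·11 = 41.6; e = 43.2 − 41.6 = 1.6
A=13: ŷ = -3.5 + 4.1·13 = 49.8; e = 50.4 − 49.8 = 0.6
A=15: ŷ = -3.5 + 4.1·15 = 58; e = 54.4 − 58 = -3.6
A=17: ŷ = -3.5 + 4.1·17 = 66.2; e = 67.8 − 66.2 = 1.6
A=19: ŷ = -3.5 + 4.1·19 = 74.4; e = 71.6 − 74.4 = -2.8
A=21: ŷ = -3.5 + 4.1·21 = 82.6; e = 85.2 − 82.6 = 2.6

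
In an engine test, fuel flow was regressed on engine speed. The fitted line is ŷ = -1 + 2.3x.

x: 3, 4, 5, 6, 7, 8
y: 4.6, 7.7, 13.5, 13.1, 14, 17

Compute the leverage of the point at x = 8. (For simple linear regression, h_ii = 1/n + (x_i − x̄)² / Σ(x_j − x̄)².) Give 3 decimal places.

h = 0.524

x̄ = (3 + 4 + 5 + 6 + 7 + 8)/6 = 5.5
Σ(x − x̄)² = 6.25 + 2.25 + 0.25 + 0.25 + 2.25 + 6.25 = 17.5
h = 1/6 + (2.5)²/17.5 = 0.166667 + 0.357143 = 0.524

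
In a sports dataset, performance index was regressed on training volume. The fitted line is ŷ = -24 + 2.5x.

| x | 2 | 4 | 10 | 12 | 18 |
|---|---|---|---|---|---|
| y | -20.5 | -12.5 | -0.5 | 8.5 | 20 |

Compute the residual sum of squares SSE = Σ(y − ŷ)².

SSE = 14

x=2: ŷ = -24 + 2.5·2 = -19; e = -20.5 − (-19) = -1.5
x=4: ŷ = -24 + 2.5·4 = -14; e = -12.5 − (-14) = 1.5
x=10: ŷ = -24 + 2.5·10 = 1; e = -0.5 − 1 = -1.5
x=12: ŷ = -24 + 2.5·12 = 6; e = 8.5 − 6 = 2.5
x=18: ŷ = -24 + 2.5·18 = 21; e = 20 − 21 = -1
SSE = 2.25 + 2.25 + 2.25 + 6.25 + 1 = 14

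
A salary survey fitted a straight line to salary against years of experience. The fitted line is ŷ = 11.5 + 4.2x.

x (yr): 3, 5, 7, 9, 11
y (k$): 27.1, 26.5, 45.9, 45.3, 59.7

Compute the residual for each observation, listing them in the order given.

3, -6, 5, -4, 2

x=3: ŷ = 11.5 + 4.2·3 = 24.1; e = 27.1 − 24.1 = 3
x=5: ŷ = 11.5 + 4.2·5 = 32.5; e = 26.5 − 32.5 = -6
x=7: ŷ = 11.5 + 4.2·7 = 40.9; e = 45.9 − 40.9 = 5
x=9: ŷ = 11.5 + 4.2·9 = 49.3; e = 45.3 − 49.3 = -4
x=11: ŷ = 11.5 + 4.2·11 = 57.7; e = 59.7 − 57.7 = 2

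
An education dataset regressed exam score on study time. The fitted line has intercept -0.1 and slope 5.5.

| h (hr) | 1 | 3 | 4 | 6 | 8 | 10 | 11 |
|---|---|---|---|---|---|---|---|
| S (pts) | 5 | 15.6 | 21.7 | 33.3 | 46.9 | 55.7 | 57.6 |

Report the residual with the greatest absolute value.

h=1: Ŝ = -0.1 + 5.5·1 = 5.4; r = 5 − 5.4 = -0.4
h=3: Ŝ = -0.1 + 5.5·3 = 16.4; r = 15.6 − 16.4 = -0.8
h=4: Ŝ = -0.1 + 5.5·4 = 21.9; r = 21.7 − 21.9 = -0.2
h=6: Ŝ = -0.1 + 5.5·6 = 32.9; r = 33.3 − 32.9 = 0.4
h=8: Ŝ = -0.1 + 5.5·8 = 43.9; r = 46.9 − 43.9 = 3
h=10: Ŝ = -0.1 + 5.5·10 = 54.9; r = 55.7 − 54.9 = 0.8
h=11: Ŝ = -0.1 + 5.5·11 = 60.4; r = 57.6 − 60.4 = -2.8
Largest |r| is 3 at h = 8, residual 3.

r = 3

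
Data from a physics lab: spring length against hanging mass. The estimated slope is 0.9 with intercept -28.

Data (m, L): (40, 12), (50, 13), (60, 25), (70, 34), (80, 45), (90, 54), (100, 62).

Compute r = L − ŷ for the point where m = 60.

ŷ = -28 + 0.9·60 = 26
r = 25 − 26 = -1

r = -1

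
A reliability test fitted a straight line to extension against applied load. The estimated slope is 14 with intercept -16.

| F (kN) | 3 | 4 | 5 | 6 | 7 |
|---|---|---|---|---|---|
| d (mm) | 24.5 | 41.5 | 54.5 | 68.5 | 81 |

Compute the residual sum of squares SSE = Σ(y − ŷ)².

F=3: d̂ = -16 + 14·3 = 26; e = 24.5 − 26 = -1.5
F=4: d̂ = -16 + 14·4 = 40; e = 41.5 − 40 = 1.5
F=5: d̂ = -16 + 14·5 = 54; e = 54.5 − 54 = 0.5
F=6: d̂ = -16 + 14·6 = 68; e = 68.5 − 68 = 0.5
F=7: d̂ = -16 + 14·7 = 82; e = 81 − 82 = -1
SSE = 2.25 + 2.25 + 0.25 + 0.25 + 1 = 6

SSE = 6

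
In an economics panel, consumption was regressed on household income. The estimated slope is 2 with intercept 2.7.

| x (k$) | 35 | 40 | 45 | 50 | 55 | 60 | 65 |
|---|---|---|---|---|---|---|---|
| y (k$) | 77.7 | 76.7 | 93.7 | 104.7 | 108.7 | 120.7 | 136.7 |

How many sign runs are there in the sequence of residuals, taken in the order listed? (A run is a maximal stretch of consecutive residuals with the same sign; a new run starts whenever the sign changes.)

x=35: ŷ = 2.7 + 2·35 = 72.7; e = 77.7 − 72.7 = 5
x=40: ŷ = 2.7 + 2·40 = 82.7; e = 76.7 − 82.7 = -6
x=45: ŷ = 2.7 + 2·45 = 92.7; e = 93.7 − 92.7 = 1
x=50: ŷ = 2.7 + 2·50 = 102.7; e = 104.7 − 102.7 = 2
x=55: ŷ = 2.7 + 2·55 = 112.7; e = 108.7 − 112.7 = -4
x=60: ŷ = 2.7 + 2·60 = 122.7; e = 120.7 − 122.7 = -2
x=65: ŷ = 2.7 + 2·65 = 132.7; e = 136.7 − 132.7 = 4
Signs: + − + + − − +
Runs: +×1, −×1, +×2, −×2, +×1 → 5

5 runs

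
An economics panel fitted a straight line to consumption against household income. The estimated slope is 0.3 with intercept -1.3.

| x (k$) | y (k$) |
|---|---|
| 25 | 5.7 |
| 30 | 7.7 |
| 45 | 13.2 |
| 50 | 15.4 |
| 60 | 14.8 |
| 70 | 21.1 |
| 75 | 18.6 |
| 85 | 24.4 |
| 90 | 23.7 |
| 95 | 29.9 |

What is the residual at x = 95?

ŷ = -1.3 + 0.3·95 = 27.2
r = 29.9 − 27.2 = 2.7

r = 2.7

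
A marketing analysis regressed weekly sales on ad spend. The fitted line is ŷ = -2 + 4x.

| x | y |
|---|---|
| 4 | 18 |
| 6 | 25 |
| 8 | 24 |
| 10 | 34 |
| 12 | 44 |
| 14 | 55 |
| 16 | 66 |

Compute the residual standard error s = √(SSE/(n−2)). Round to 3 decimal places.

s = 4.427

x=4: ŷ = -2 + 4·4 = 14; r = 18 − 14 = 4
x=6: ŷ = -2 + 4·6 = 22; r = 25 − 22 = 3
x=8: ŷ = -2 + 4·8 = 30; r = 24 − 30 = -6
x=10: ŷ = -2 + 4·10 = 38; r = 34 − 38 = -4
x=12: ŷ = -2 + 4·12 = 46; r = 44 − 46 = -2
x=14: ŷ = -2 + 4·14 = 54; r = 55 − 54 = 1
x=16: ŷ = -2 + 4·16 = 62; r = 66 − 62 = 4
SSE = 16 + 9 + 36 + 16 + 4 + 1 + 16 = 98
s = √(98/5) = √19.6 ≈ 4.427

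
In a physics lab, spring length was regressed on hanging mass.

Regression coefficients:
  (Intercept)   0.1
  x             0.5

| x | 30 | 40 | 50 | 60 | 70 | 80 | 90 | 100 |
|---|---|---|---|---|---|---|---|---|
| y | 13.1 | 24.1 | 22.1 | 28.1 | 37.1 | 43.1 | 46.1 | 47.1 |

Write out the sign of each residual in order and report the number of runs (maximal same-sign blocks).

x=30: ŷ = 0.1 + 0.5·30 = 15.1; e = 13.1 − 15.1 = -2
x=40: ŷ = 0.1 + 0.5·40 = 20.1; e = 24.1 − 20.1 = 4
x=50: ŷ = 0.1 + 0.5·50 = 25.1; e = 22.1 − 25.1 = -3
x=60: ŷ = 0.1 + 0.5·60 = 30.1; e = 28.1 − 30.1 = -2
x=70: ŷ = 0.1 + 0.5·70 = 35.1; e = 37.1 − 35.1 = 2
x=80: ŷ = 0.1 + 0.5·80 = 40.1; e = 43.1 − 40.1 = 3
x=90: ŷ = 0.1 + 0.5·90 = 45.1; e = 46.1 − 45.1 = 1
x=100: ŷ = 0.1 + 0.5·100 = 50.1; e = 47.1 − 50.1 = -3
Signs: − + − − + + + −
Runs: −×1, +×1, −×2, +×3, −×1 → 5

5 runs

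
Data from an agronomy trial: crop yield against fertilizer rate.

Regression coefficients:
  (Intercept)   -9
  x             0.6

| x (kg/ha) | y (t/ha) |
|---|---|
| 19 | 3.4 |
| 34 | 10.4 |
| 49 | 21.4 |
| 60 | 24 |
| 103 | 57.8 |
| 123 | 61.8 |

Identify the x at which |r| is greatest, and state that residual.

x = 103, r = 5

x=19: ŷ = -9 + 0.6·19 = 2.4; r = 3.4 − 2.4 = 1
x=34: ŷ = -9 + 0.6·34 = 11.4; r = 10.4 − 11.4 = -1
x=49: ŷ = -9 + 0.6·49 = 20.4; r = 21.4 − 20.4 = 1
x=60: ŷ = -9 + 0.6·60 = 27; r = 24 − 27 = -3
x=103: ŷ = -9 + 0.6·103 = 52.8; r = 57.8 − 52.8 = 5
x=123: ŷ = -9 + 0.6·123 = 64.8; r = 61.8 − 64.8 = -3
Largest |r| is 5 at x = 103, residual 5.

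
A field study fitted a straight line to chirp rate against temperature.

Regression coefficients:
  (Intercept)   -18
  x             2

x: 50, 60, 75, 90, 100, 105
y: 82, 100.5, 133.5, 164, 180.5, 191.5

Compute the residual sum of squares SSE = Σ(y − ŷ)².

SSE = 11

x=50: ŷ = -18 + 2·50 = 82; e = 82 − 82 = 0
x=60: ŷ = -18 + 2·60 = 102; e = 100.5 − 102 = -1.5
x=75: ŷ = -18 + 2·75 = 132; e = 133.5 − 132 = 1.5
x=90: ŷ = -18 + 2·90 = 162; e = 164 − 162 = 2
x=100: ŷ = -18 + 2·100 = 182; e = 180.5 − 182 = -1.5
x=105: ŷ = -18 + 2·105 = 192; e = 191.5 − 192 = -0.5
SSE = 0 + 2.25 + 2.25 + 4 + 2.25 + 0.25 = 11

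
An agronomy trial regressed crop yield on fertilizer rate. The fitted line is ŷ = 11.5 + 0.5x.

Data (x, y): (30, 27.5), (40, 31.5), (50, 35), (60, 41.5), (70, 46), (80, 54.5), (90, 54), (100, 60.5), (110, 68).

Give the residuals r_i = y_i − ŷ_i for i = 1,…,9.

1, 0, -1.5, 0, -0.5, 3, -2.5, -1, 1.5

x=30: ŷ = 11.5 + 0.5·30 = 26.5; r = 27.5 − 26.5 = 1
x=40: ŷ = 11.5 + 0.5·40 = 31.5; r = 31.5 − 31.5 = 0
x=50: ŷ = 11.5 + 0.5·50 = 36.5; r = 35 − 36.5 = -1.5
x=60: ŷ = 11.5 + 0.5·60 = 41.5; r = 41.5 − 41.5 = 0
x=70: ŷ = 11.5 + 0.5·70 = 46.5; r = 46 − 46.5 = -0.5
x=80: ŷ = 11.5 + 0.5·80 = 51.5; r = 54.5 − 51.5 = 3
x=90: ŷ = 11.5 + 0.5·90 = 56.5; r = 54 − 56.5 = -2.5
x=100: ŷ = 11.5 + 0.5·100 = 61.5; r = 60.5 − 61.5 = -1
x=110: ŷ = 11.5 + 0.5·110 = 66.5; r = 68 − 66.5 = 1.5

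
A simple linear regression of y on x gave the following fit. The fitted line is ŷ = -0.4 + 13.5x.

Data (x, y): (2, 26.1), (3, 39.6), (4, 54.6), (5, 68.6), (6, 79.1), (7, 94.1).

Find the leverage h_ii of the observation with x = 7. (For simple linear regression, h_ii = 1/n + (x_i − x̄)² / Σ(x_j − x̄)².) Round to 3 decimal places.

h = 0.524

x̄ = (2 + 3 + 4 + 5 + 6 + 7)/6 = 4.5
Σ(x − x̄)² = 6.25 + 2.25 + 0.25 + 0.25 + 2.25 + 6.25 = 17.5
h = 1/6 + (2.5)²/17.5 = 0.166667 + 0.357143 = 0.524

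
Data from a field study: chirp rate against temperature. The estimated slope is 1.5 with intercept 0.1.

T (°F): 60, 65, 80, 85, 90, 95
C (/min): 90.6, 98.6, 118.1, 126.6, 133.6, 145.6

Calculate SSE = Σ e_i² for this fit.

SSE = 17.5

T=60: Ĉ = 0.1 + 1.5·60 = 90.1; e = 90.6 − 90.1 = 0.5
T=65: Ĉ = 0.1 + 1.5·65 = 97.6; e = 98.6 − 97.6 = 1
T=80: Ĉ = 0.1 + 1.5·80 = 120.1; e = 118.1 − 120.1 = -2
T=85: Ĉ = 0.1 + 1.5·85 = 127.6; e = 126.6 − 127.6 = -1
T=90: Ĉ = 0.1 + 1.5·90 = 135.1; e = 133.6 − 135.1 = -1.5
T=95: Ĉ = 0.1 + 1.5·95 = 142.6; e = 145.6 − 142.6 = 3
SSE = 0.25 + 1 + 4 + 1 + 2.25 + 9 = 17.5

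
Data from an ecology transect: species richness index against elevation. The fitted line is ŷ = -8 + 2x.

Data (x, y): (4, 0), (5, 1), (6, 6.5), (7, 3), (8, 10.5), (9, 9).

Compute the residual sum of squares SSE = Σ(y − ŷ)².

x=4: ŷ = -8 + 2·4 = 0; r = 0 − 0 = 0
x=5: ŷ = -8 + 2·5 = 2; r = 1 − 2 = -1
x=6: ŷ = -8 + 2·6 = 4; r = 6.5 − 4 = 2.5
x=7: ŷ = -8 + 2·7 = 6; r = 3 − 6 = -3
x=8: ŷ = -8 + 2·8 = 8; r = 10.5 − 8 = 2.5
x=9: ŷ = -8 + 2·9 = 10; r = 9 − 10 = -1
SSE = 0 + 1 + 6.25 + 9 + 6.25 + 1 = 23.5

SSE = 23.5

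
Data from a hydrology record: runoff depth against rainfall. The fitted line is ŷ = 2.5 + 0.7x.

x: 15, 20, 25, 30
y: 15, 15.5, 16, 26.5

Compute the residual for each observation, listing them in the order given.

x=15: ŷ = 2.5 + 0.7·15 = 13; r = 15 − 13 = 2
x=20: ŷ = 2.5 + 0.7·20 = 16.5; r = 15.5 − 16.5 = -1
x=25: ŷ = 2.5 + 0.7·25 = 20; r = 16 − 20 = -4
x=30: ŷ = 2.5 + 0.7·30 = 23.5; r = 26.5 − 23.5 = 3

2, -1, -4, 3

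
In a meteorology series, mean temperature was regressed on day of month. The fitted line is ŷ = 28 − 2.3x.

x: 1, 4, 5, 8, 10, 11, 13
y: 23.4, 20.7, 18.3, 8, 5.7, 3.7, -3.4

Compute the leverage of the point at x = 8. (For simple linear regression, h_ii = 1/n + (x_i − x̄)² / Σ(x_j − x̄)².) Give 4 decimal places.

x̄ = (1 + 4 + 5 + 8 + 10 + 11 + 13)/7 = 7.42857
Σ(x − x̄)² = 41.3265 + 11.7551 + 5.89796 + 0.326531 + 6.61224 + 12.7551 + 31.0408 = 109.714
h = 1/7 + (0.571429)²/109.714 = 0.142857 + 0.00297619 = 0.1458

h = 0.1458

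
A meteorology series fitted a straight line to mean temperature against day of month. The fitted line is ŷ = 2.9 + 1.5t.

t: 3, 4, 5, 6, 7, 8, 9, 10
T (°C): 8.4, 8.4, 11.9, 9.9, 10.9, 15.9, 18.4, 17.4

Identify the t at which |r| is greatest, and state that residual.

t = 7, r = -2.5

t=3: ŷ = 2.9 + 1.5·3 = 7.4; r = 8.4 − 7.4 = 1
t=4: ŷ = 2.9 + 1.5·4 = 8.9; r = 8.4 − 8.9 = -0.5
t=5: ŷ = 2.9 + 1.5·5 = 10.4; r = 11.9 − 10.4 = 1.5
t=6: ŷ = 2.9 + 1.5·6 = 11.9; r = 9.9 − 11.9 = -2
t=7: ŷ = 2.9 + 1.5·7 = 13.4; r = 10.9 − 13.4 = -2.5
t=8: ŷ = 2.9 + 1.5·8 = 14.9; r = 15.9 − 14.9 = 1
t=9: ŷ = 2.9 + 1.5·9 = 16.4; r = 18.4 − 16.4 = 2
t=10: ŷ = 2.9 + 1.5·10 = 17.9; r = 17.4 − 17.9 = -0.5
Largest |r| is 2.5 at t = 7, residual -2.5.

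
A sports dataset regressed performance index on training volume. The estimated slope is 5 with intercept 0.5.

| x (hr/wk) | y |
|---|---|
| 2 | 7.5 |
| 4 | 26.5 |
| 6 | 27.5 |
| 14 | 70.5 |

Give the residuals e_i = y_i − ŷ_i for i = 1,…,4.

x=2: ŷ = 0.5 + 5·2 = 10.5; e = 7.5 − 10.5 = -3
x=4: ŷ = 0.5 + 5·4 = 20.5; e = 26.5 − 20.5 = 6
x=6: ŷ = 0.5 + 5·6 = 30.5; e = 27.5 − 30.5 = -3
x=14: ŷ = 0.5 + 5·14 = 70.5; e = 70.5 − 70.5 = 0

-3, 6, -3, 0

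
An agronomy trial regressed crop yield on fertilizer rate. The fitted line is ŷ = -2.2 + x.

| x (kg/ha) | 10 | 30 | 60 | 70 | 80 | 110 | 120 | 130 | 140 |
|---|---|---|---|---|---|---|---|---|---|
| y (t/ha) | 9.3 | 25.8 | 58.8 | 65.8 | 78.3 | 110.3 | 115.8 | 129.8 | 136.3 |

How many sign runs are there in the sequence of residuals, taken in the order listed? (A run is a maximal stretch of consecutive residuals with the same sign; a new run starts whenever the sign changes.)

x=10: ŷ = -2.2 + 10 = 7.8; r = 9.3 − 7.8 = 1.5
x=30: ŷ = -2.2 + 30 = 27.8; r = 25.8 − 27.8 = -2
x=60: ŷ = -2.2 + 60 = 57.8; r = 58.8 − 57.8 = 1
x=70: ŷ = -2.2 + 70 = 67.8; r = 65.8 − 67.8 = -2
x=80: ŷ = -2.2 + 80 = 77.8; r = 78.3 − 77.8 = 0.5
x=110: ŷ = -2.2 + 110 = 107.8; r = 110.3 − 107.8 = 2.5
x=120: ŷ = -2.2 + 120 = 117.8; r = 115.8 − 117.8 = -2
x=130: ŷ = -2.2 + 130 = 127.8; r = 129.8 − 127.8 = 2
x=140: ŷ = -2.2 + 140 = 137.8; r = 136.3 − 137.8 = -1.5
Signs: + − + − + + − + −
Runs: +×1, −×1, +×1, −×1, +×2, −×1, +×1, −×1 → 8

8 runs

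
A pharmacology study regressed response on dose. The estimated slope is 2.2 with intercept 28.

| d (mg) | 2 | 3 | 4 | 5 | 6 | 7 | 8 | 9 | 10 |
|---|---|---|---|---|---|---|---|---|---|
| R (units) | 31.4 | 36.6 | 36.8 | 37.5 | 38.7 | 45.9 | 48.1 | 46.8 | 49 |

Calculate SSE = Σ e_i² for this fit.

SSE = 28

d=2: R̂ = 28 + 2.2·2 = 32.4; e = 31.4 − 32.4 = -1
d=3: R̂ = 28 + 2.2·3 = 34.6; e = 36.6 − 34.6 = 2
d=4: R̂ = 28 + 2.2·4 = 36.8; e = 36.8 − 36.8 = 0
d=5: R̂ = 28 + 2.2·5 = 39; e = 37.5 − 39 = -1.5
d=6: R̂ = 28 + 2.2·6 = 41.2; e = 38.7 − 41.2 = -2.5
d=7: R̂ = 28 + 2.2·7 = 43.4; e = 45.9 − 43.4 = 2.5
d=8: R̂ = 28 + 2.2·8 = 45.6; e = 48.1 − 45.6 = 2.5
d=9: R̂ = 28 + 2.2·9 = 47.8; e = 46.8 − 47.8 = -1
d=10: R̂ = 28 + 2.2·10 = 50; e = 49 − 50 = -1
SSE = 1 + 4 + 0 + 2.25 + 6.25 + 6.25 + 6.25 + 1 + 1 = 28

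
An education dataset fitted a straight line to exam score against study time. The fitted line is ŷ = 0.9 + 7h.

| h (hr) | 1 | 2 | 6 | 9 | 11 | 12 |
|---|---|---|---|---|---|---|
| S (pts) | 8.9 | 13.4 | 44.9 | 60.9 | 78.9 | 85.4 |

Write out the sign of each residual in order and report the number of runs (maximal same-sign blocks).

5 runs

h=1: ŷ = 0.9 + 7·1 = 7.9; e = 8.9 − 7.9 = 1
h=2: ŷ = 0.9 + 7·2 = 14.9; e = 13.4 − 14.9 = -1.5
h=6: ŷ = 0.9 + 7·6 = 42.9; e = 44.9 − 42.9 = 2
h=9: ŷ = 0.9 + 7·9 = 63.9; e = 60.9 − 63.9 = -3
h=11: ŷ = 0.9 + 7·11 = 77.9; e = 78.9 − 77.9 = 1
h=12: ŷ = 0.9 + 7·12 = 84.9; e = 85.4 − 84.9 = 0.5
Signs: + − + − + +
Runs: +×1, −×1, +×1, −×1, +×2 → 5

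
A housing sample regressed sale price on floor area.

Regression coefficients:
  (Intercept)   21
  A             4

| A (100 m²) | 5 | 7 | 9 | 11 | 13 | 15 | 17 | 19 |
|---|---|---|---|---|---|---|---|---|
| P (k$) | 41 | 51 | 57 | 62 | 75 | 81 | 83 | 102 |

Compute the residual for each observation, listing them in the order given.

0, 2, 0, -3, 2, 0, -6, 5

A=5: P̂ = 21 + 4·5 = 41; r = 41 − 41 = 0
A=7: P̂ = 21 + 4·7 = 49; r = 51 − 49 = 2
A=9: P̂ = 21 + 4·9 = 57; r = 57 − 57 = 0
A=11: P̂ = 21 + 4·11 = 65; r = 62 − 65 = -3
A=13: P̂ = 21 + 4·13 = 73; r = 75 − 73 = 2
A=15: P̂ = 21 + 4·15 = 81; r = 81 − 81 = 0
A=17: P̂ = 21 + 4·17 = 89; r = 83 − 89 = -6
A=19: P̂ = 21 + 4·19 = 97; r = 102 − 97 = 5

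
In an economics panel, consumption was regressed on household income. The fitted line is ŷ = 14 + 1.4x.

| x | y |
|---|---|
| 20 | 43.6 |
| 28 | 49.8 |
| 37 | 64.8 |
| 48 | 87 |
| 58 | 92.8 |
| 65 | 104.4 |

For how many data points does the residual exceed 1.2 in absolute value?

x=20: ŷ = 14 + 1.4·20 = 42; r = 43.6 − 42 = 1.6
x=28: ŷ = 14 + 1.4·28 = 53.2; r = 49.8 − 53.2 = -3.4
x=37: ŷ = 14 + 1.4·37 = 65.8; r = 64.8 − 65.8 = -1
x=48: ŷ = 14 + 1.4·48 = 81.2; r = 87 − 81.2 = 5.8
x=58: ŷ = 14 + 1.4·58 = 95.2; r = 92.8 − 95.2 = -2.4
x=65: ŷ = 14 + 1.4·65 = 105; r = 104.4 − 105 = -0.6
|r| > 1.2: x=20 (|r|=1.6), x=28 (|r|=3.4), x=48 (|r|=5.8), x=58 (|r|=2.4) → 4

4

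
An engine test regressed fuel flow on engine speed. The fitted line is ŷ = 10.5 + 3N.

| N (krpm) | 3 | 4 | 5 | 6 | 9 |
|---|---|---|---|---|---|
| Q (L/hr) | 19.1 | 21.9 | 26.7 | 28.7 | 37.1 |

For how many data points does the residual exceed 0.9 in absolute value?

1

N=3: ŷ = 10.5 + 3·3 = 19.5; e = 19.1 − 19.5 = -0.4
N=4: ŷ = 10.5 + 3·4 = 22.5; e = 21.9 − 22.5 = -0.6
N=5: ŷ = 10.5 + 3·5 = 25.5; e = 26.7 − 25.5 = 1.2
N=6: ŷ = 10.5 + 3·6 = 28.5; e = 28.7 − 28.5 = 0.2
N=9: ŷ = 10.5 + 3·9 = 37.5; e = 37.1 − 37.5 = -0.4
|e| > 0.9: N=5 (|e|=1.2) → 1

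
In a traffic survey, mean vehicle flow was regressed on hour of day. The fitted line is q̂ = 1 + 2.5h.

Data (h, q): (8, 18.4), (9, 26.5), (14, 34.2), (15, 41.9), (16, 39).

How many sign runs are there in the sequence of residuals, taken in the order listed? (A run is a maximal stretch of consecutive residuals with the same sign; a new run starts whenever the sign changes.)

h=8: q̂ = 1 + 2.5·8 = 21; r = 18.4 − 21 = -2.6
h=9: q̂ = 1 + 2.5·9 = 23.5; r = 26.5 − 23.5 = 3
h=14: q̂ = 1 + 2.5·14 = 36; r = 34.2 − 36 = -1.8
h=15: q̂ = 1 + 2.5·15 = 38.5; r = 41.9 − 38.5 = 3.4
h=16: q̂ = 1 + 2.5·16 = 41; r = 39 − 41 = -2
Signs: − + − + −
Runs: −×1, +×1, −×1, +×1, −×1 → 5

5 runs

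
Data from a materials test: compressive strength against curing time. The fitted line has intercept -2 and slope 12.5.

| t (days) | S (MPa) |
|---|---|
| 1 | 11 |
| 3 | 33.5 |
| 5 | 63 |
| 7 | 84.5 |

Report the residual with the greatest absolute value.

t=1: ŷ = -2 + 12.5·1 = 10.5; r = 11 − 10.5 = 0.5
t=3: ŷ = -2 + 12.5·3 = 35.5; r = 33.5 − 35.5 = -2
t=5: ŷ = -2 + 12.5·5 = 60.5; r = 63 − 60.5 = 2.5
t=7: ŷ = -2 + 12.5·7 = 85.5; r = 84.5 − 85.5 = -1
Largest |r| is 2.5 at t = 5, residual 2.5.

r = 2.5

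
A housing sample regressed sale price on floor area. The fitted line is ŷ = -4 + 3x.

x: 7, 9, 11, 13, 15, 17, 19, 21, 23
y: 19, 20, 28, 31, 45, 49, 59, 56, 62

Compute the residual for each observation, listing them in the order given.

2, -3, -1, -4, 4, 2, 6, -3, -3

x=7: ŷ = -4 + 3·7 = 17; r = 19 − 17 = 2
x=9: ŷ = -4 + 3·9 = 23; r = 20 − 23 = -3
x=11: ŷ = -4 + 3·11 = 29; r = 28 − 29 = -1
x=13: ŷ = -4 + 3·13 = 35; r = 31 − 35 = -4
x=15: ŷ = -4 + 3·15 = 41; r = 45 − 41 = 4
x=17: ŷ = -4 + 3·17 = 47; r = 49 − 47 = 2
x=19: ŷ = -4 + 3·19 = 53; r = 59 − 53 = 6
x=21: ŷ = -4 + 3·21 = 59; r = 56 − 59 = -3
x=23: ŷ = -4 + 3·23 = 65; r = 62 − 65 = -3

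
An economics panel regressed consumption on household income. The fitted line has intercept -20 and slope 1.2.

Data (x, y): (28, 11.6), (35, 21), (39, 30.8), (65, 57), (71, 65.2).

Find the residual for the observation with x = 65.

ŷ = -20 + 1.2·65 = 58
e = 57 − 58 = -1

e = -1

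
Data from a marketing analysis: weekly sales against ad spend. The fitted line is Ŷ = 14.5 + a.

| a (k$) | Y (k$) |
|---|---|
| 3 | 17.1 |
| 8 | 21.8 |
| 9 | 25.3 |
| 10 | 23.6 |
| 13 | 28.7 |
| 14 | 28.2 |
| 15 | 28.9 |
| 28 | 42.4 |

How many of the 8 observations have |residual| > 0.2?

7

a=3: Ŷ = 14.5 + 3 = 17.5; r = 17.1 − 17.5 = -0.4
a=8: Ŷ = 14.5 + 8 = 22.5; r = 21.8 − 22.5 = -0.7
a=9: Ŷ = 14.5 + 9 = 23.5; r = 25.3 − 23.5 = 1.8
a=10: Ŷ = 14.5 + 10 = 24.5; r = 23.6 − 24.5 = -0.9
a=13: Ŷ = 14.5 + 13 = 27.5; r = 28.7 − 27.5 = 1.2
a=14: Ŷ = 14.5 + 14 = 28.5; r = 28.2 − 28.5 = -0.3
a=15: Ŷ = 14.5 + 15 = 29.5; r = 28.9 − 29.5 = -0.6
a=28: Ŷ = 14.5 + 28 = 42.5; r = 42.4 − 42.5 = -0.1
|r| > 0.2: a=3 (|r|=0.4), a=8 (|r|=0.7), a=9 (|r|=1.8), a=10 (|r|=0.9), a=13 (|r|=1.2), a=14 (|r|=0.3), a=15 (|r|=0.6) → 7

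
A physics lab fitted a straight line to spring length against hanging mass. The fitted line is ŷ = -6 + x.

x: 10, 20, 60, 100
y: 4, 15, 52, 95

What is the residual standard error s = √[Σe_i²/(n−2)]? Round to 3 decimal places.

s = 1.732

x=10: ŷ = -6 + 10 = 4; e = 4 − 4 = 0
x=20: ŷ = -6 + 20 = 14; e = 15 − 14 = 1
x=60: ŷ = -6 + 60 = 54; e = 52 − 54 = -2
x=100: ŷ = -6 + 100 = 94; e = 95 − 94 = 1
SSE = 0 + 1 + 4 + 1 = 6
s = √(6/2) = √3 ≈ 1.732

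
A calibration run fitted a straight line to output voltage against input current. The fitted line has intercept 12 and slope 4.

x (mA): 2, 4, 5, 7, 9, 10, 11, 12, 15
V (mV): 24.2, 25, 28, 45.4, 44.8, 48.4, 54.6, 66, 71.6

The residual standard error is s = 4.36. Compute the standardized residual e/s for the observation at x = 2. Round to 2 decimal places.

0.96

V̂ = 12 + 4·2 = 20
e = 24.2 − 20 = 4.2
e/s = 4.2 / 4.36 = 0.96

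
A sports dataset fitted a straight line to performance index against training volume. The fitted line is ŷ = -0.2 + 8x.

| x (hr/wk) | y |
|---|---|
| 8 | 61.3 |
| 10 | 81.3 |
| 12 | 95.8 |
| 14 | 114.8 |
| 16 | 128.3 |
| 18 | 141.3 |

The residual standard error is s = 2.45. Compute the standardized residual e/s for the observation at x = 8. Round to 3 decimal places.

-1.020

ŷ = -0.2 + 8·8 = 63.8
e = 61.3 − 63.8 = -2.5
e/s = -2.5 / 2.45 = -1.020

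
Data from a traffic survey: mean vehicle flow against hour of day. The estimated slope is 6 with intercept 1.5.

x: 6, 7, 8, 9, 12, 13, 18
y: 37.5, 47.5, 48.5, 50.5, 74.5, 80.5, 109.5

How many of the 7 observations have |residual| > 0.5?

5

x=6: ŷ = 1.5 + 6·6 = 37.5; r = 37.5 − 37.5 = 0
x=7: ŷ = 1.5 + 6·7 = 43.5; r = 47.5 − 43.5 = 4
x=8: ŷ = 1.5 + 6·8 = 49.5; r = 48.5 − 49.5 = -1
x=9: ŷ = 1.5 + 6·9 = 55.5; r = 50.5 − 55.5 = -5
x=12: ŷ = 1.5 + 6·12 = 73.5; r = 74.5 − 73.5 = 1
x=13: ŷ = 1.5 + 6·13 = 79.5; r = 80.5 − 79.5 = 1
x=18: ŷ = 1.5 + 6·18 = 109.5; r = 109.5 − 109.5 = 0
|r| > 0.5: x=7 (|r|=4), x=8 (|r|=1), x=9 (|r|=5), x=12 (|r|=1), x=13 (|r|=1) → 5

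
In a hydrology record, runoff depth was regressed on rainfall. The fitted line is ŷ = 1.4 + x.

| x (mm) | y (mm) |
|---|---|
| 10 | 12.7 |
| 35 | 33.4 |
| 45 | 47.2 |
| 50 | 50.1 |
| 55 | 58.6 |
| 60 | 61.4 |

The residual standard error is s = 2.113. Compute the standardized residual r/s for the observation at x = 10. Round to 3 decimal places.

0.615

ŷ = 1.4 + 10 = 11.4
r = 12.7 − 11.4 = 1.3
r/s = 1.3 / 2.113 = 0.615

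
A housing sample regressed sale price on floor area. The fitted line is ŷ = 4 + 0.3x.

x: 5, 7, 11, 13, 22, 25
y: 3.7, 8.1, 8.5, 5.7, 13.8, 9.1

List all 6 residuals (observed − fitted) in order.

x=5: ŷ = 4 + 0.3·5 = 5.5; e = 3.7 − 5.5 = -1.8
x=7: ŷ = 4 + 0.3·7 = 6.1; e = 8.1 − 6.1 = 2
x=11: ŷ = 4 + 0.3·11 = 7.3; e = 8.5 − 7.3 = 1.2
x=13: ŷ = 4 + 0.3·13 = 7.9; e = 5.7 − 7.9 = -2.2
x=22: ŷ = 4 + 0.3·22 = 10.6; e = 13.8 − 10.6 = 3.2
x=25: ŷ = 4 + 0.3·25 = 11.5; e = 9.1 − 11.5 = -2.4

-1.8, 2, 1.2, -2.2, 3.2, -2.4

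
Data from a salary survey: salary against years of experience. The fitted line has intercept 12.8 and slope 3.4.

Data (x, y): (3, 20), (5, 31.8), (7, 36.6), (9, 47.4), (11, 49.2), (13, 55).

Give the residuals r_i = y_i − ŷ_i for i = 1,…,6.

x=3: ŷ = 12.8 + 3.4·3 = 23; r = 20 − 23 = -3
x=5: ŷ = 12.8 + 3.4·5 = 29.8; r = 31.8 − 29.8 = 2
x=7: ŷ = 12.8 + 3.4·7 = 36.6; r = 36.6 − 36.6 = 0
x=9: ŷ = 12.8 + 3.4·9 = 43.4; r = 47.4 − 43.4 = 4
x=11: ŷ = 12.8 + 3.4·11 = 50.2; r = 49.2 − 50.2 = -1
x=13: ŷ = 12.8 + 3.4·13 = 57; r = 55 − 57 = -2

-3, 2, 0, 4, -1, -2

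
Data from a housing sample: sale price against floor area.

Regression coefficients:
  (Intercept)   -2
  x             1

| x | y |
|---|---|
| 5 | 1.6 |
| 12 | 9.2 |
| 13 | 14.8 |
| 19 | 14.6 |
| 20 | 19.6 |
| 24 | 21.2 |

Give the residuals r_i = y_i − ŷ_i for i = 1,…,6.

-1.4, -0.8, 3.8, -2.4, 1.6, -0.8

x=5: ŷ = -2 + 5 = 3; r = 1.6 − 3 = -1.4
x=12: ŷ = -2 + 12 = 10; r = 9.2 − 10 = -0.8
x=13: ŷ = -2 + 13 = 11; r = 14.8 − 11 = 3.8
x=19: ŷ = -2 + 19 = 17; r = 14.6 − 17 = -2.4
x=20: ŷ = -2 + 20 = 18; r = 19.6 − 18 = 1.6
x=24: ŷ = -2 + 24 = 22; r = 21.2 − 22 = -0.8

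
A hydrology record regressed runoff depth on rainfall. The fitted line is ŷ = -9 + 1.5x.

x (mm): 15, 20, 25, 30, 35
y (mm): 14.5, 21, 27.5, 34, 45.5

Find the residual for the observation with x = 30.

e = -2

ŷ = -9 + 1.5·30 = 36
e = 34 − 36 = -2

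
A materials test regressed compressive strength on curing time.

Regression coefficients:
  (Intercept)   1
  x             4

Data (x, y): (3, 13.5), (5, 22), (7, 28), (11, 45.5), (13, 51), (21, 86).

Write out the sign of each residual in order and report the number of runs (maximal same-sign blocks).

x=3: ŷ = 1 + 4·3 = 13; e = 13.5 − 13 = 0.5
x=5: ŷ = 1 + 4·5 = 21; e = 22 − 21 = 1
x=7: ŷ = 1 + 4·7 = 29; e = 28 − 29 = -1
x=11: ŷ = 1 + 4·11 = 45; e = 45.5 − 45 = 0.5
x=13: ŷ = 1 + 4·13 = 53; e = 51 − 53 = -2
x=21: ŷ = 1 + 4·21 = 85; e = 86 − 85 = 1
Signs: + + − + − +
Runs: +×2, −×1, +×1, −×1, +×1 → 5

5 runs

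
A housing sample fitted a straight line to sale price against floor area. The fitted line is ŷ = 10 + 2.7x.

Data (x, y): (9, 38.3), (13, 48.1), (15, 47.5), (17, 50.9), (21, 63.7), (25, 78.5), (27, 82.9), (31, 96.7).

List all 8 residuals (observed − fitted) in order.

4, 3, -3, -5, -3, 1, 0, 3

x=9: ŷ = 10 + 2.7·9 = 34.3; e = 38.3 − 34.3 = 4
x=13: ŷ = 10 + 2.7·13 = 45.1; e = 48.1 − 45.1 = 3
x=15: ŷ = 10 + 2.7·15 = 50.5; e = 47.5 − 50.5 = -3
x=17: ŷ = 10 + 2.7·17 = 55.9; e = 50.9 − 55.9 = -5
x=21: ŷ = 10 + 2.7·21 = 66.7; e = 63.7 − 66.7 = -3
x=25: ŷ = 10 + 2.7·25 = 77.5; e = 78.5 − 77.5 = 1
x=27: ŷ = 10 + 2.7·27 = 82.9; e = 82.9 − 82.9 = 0
x=31: ŷ = 10 + 2.7·31 = 93.7; e = 96.7 − 93.7 = 3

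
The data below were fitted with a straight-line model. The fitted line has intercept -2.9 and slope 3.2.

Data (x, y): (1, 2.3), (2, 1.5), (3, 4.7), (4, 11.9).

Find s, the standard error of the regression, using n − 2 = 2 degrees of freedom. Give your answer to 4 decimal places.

x=1: ŷ = -2.9 + 3.2·1 = 0.3; e = 2.3 − 0.3 = 2
x=2: ŷ = -2.9 + 3.2·2 = 3.5; e = 1.5 − 3.5 = -2
x=3: ŷ = -2.9 + 3.2·3 = 6.7; e = 4.7 − 6.7 = -2
x=4: ŷ = -2.9 + 3.2·4 = 9.9; e = 11.9 − 9.9 = 2
SSE = 4 + 4 + 4 + 4 = 16
s = √(16/2) = √8 ≈ 2.8284

s = 2.8284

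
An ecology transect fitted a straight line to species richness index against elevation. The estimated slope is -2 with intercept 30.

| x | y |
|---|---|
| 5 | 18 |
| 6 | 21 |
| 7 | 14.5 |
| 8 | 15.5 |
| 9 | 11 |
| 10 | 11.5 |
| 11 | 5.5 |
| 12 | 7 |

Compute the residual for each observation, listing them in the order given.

x=5: ŷ = 30 − 2·5 = 20; e = 18 − 20 = -2
x=6: ŷ = 30 − 2·6 = 18; e = 21 − 18 = 3
x=7: ŷ = 30 − 2·7 = 16; e = 14.5 − 16 = -1.5
x=8: ŷ = 30 − 2·8 = 14; e = 15.5 − 14 = 1.5
x=9: ŷ = 30 − 2·9 = 12; e = 11 − 12 = -1
x=10: ŷ = 30 − 2·10 = 10; e = 11.5 − 10 = 1.5
x=11: ŷ = 30 − 2·11 = 8; e = 5.5 − 8 = -2.5
x=12: ŷ = 30 − 2·12 = 6; e = 7 − 6 = 1

-2, 3, -1.5, 1.5, -1, 1.5, -2.5, 1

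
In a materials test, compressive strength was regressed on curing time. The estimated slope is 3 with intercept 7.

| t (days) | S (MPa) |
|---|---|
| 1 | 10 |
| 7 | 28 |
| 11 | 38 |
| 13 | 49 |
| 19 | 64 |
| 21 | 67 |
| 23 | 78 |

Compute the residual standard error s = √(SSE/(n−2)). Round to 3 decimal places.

s = 2.280

t=1: ŷ = 7 + 3·1 = 10; r = 10 − 10 = 0
t=7: ŷ = 7 + 3·7 = 28; r = 28 − 28 = 0
t=11: ŷ = 7 + 3·11 = 40; r = 38 − 40 = -2
t=13: ŷ = 7 + 3·13 = 46; r = 49 − 46 = 3
t=19: ŷ = 7 + 3·19 = 64; r = 64 − 64 = 0
t=21: ŷ = 7 + 3·21 = 70; r = 67 − 70 = -3
t=23: ŷ = 7 + 3·23 = 76; r = 78 − 76 = 2
SSE = 0 + 0 + 4 + 9 + 0 + 9 + 4 = 26
s = √(26/5) = √5.2 ≈ 2.280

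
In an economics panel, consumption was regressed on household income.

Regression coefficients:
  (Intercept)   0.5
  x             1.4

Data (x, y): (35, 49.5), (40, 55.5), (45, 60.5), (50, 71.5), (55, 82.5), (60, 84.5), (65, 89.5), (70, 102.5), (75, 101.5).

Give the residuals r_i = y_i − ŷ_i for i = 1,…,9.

0, -1, -3, 1, 5, 0, -2, 4, -4

x=35: ŷ = 0.5 + 1.4·35 = 49.5; r = 49.5 − 49.5 = 0
x=40: ŷ = 0.5 + 1.4·40 = 56.5; r = 55.5 − 56.5 = -1
x=45: ŷ = 0.5 + 1.4·45 = 63.5; r = 60.5 − 63.5 = -3
x=50: ŷ = 0.5 + 1.4·50 = 70.5; r = 71.5 − 70.5 = 1
x=55: ŷ = 0.5 + 1.4·55 = 77.5; r = 82.5 − 77.5 = 5
x=60: ŷ = 0.5 + 1.4·60 = 84.5; r = 84.5 − 84.5 = 0
x=65: ŷ = 0.5 + 1.4·65 = 91.5; r = 89.5 − 91.5 = -2
x=70: ŷ = 0.5 + 1.4·70 = 98.5; r = 102.5 − 98.5 = 4
x=75: ŷ = 0.5 + 1.4·75 = 105.5; r = 101.5 − 105.5 = -4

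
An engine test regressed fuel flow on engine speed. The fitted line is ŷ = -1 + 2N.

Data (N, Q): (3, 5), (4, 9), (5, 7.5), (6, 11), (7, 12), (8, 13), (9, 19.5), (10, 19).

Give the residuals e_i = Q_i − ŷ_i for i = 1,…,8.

0, 2, -1.5, 0, -1, -2, 2.5, 0

N=3: ŷ = -1 + 2·3 = 5; e = 5 − 5 = 0
N=4: ŷ = -1 + 2·4 = 7; e = 9 − 7 = 2
N=5: ŷ = -1 + 2·5 = 9; e = 7.5 − 9 = -1.5
N=6: ŷ = -1 + 2·6 = 11; e = 11 − 11 = 0
N=7: ŷ = -1 + 2·7 = 13; e = 12 − 13 = -1
N=8: ŷ = -1 + 2·8 = 15; e = 13 − 15 = -2
N=9: ŷ = -1 + 2·9 = 17; e = 19.5 − 17 = 2.5
N=10: ŷ = -1 + 2·10 = 19; e = 19 − 19 = 0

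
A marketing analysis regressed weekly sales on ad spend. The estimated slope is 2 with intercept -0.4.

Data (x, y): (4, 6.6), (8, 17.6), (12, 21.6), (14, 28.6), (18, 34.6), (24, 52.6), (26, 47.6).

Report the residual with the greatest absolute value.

e = 5

x=4: ŷ = -0.4 + 2·4 = 7.6; e = 6.6 − 7.6 = -1
x=8: ŷ = -0.4 + 2·8 = 15.6; e = 17.6 − 15.6 = 2
x=12: ŷ = -0.4 + 2·12 = 23.6; e = 21.6 − 23.6 = -2
x=14: ŷ = -0.4 + 2·14 = 27.6; e = 28.6 − 27.6 = 1
x=18: ŷ = -0.4 + 2·18 = 35.6; e = 34.6 − 35.6 = -1
x=24: ŷ = -0.4 + 2·24 = 47.6; e = 52.6 − 47.6 = 5
x=26: ŷ = -0.4 + 2·26 = 51.6; e = 47.6 − 51.6 = -4
Largest |e| is 5 at x = 24, residual 5.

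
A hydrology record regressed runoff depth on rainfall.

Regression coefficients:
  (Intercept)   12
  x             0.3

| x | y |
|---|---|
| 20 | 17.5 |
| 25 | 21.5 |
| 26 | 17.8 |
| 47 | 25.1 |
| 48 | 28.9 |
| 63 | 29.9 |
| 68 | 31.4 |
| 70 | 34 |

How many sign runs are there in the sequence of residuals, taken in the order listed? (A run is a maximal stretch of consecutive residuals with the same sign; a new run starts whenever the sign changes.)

6 runs

x=20: ŷ = 12 + 0.3·20 = 18; r = 17.5 − 18 = -0.5
x=25: ŷ = 12 + 0.3·25 = 19.5; r = 21.5 − 19.5 = 2
x=26: ŷ = 12 + 0.3·26 = 19.8; r = 17.8 − 19.8 = -2
x=47: ŷ = 12 + 0.3·47 = 26.1; r = 25.1 − 26.1 = -1
x=48: ŷ = 12 + 0.3·48 = 26.4; r = 28.9 − 26.4 = 2.5
x=63: ŷ = 12 + 0.3·63 = 30.9; r = 29.9 − 30.9 = -1
x=68: ŷ = 12 + 0.3·68 = 32.4; r = 31.4 − 32.4 = -1
x=70: ŷ = 12 + 0.3·70 = 33; r = 34 − 33 = 1
Signs: − + − − + − − +
Runs: −×1, +×1, −×2, +×1, −×2, +×1 → 6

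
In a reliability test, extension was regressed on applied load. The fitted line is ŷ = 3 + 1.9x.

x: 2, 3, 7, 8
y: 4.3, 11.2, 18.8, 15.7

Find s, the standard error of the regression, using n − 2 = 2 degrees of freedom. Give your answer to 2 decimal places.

x=2: ŷ = 3 + 1.9·2 = 6.8; e = 4.3 − 6.8 = -2.5
x=3: ŷ = 3 + 1.9·3 = 8.7; e = 11.2 − 8.7 = 2.5
x=7: ŷ = 3 + 1.9·7 = 16.3; e = 18.8 − 16.3 = 2.5
x=8: ŷ = 3 + 1.9·8 = 18.2; e = 15.7 − 18.2 = -2.5
SSE = 6.25 + 6.25 + 6.25 + 6.25 = 25
s = √(25/2) = √12.5 ≈ 3.54

s = 3.54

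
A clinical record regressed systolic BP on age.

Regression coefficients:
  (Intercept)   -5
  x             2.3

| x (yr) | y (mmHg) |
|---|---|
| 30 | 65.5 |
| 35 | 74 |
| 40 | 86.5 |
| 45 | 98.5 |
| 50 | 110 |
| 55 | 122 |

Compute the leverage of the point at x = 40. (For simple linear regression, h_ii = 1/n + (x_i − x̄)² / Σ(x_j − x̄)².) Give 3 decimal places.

x̄ = (30 + 35 + 40 + 45 + 50 + 55)/6 = 42.5
Σ(x − x̄)² = 156.25 + 56.25 + 6.25 + 6.25 + 56.25 + 156.25 = 437.5
h = 1/6 + (-2.5)²/437.5 = 0.166667 + 0.0142857 = 0.181

h = 0.181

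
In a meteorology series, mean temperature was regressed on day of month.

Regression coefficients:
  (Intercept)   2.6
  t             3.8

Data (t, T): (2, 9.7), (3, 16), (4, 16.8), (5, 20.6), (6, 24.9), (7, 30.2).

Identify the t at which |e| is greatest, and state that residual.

t = 3, e = 2

t=2: T̂ = 2.6 + 3.8·2 = 10.2; e = 9.7 − 10.2 = -0.5
t=3: T̂ = 2.6 + 3.8·3 = 14; e = 16 − 14 = 2
t=4: T̂ = 2.6 + 3.8·4 = 17.8; e = 16.8 − 17.8 = -1
t=5: T̂ = 2.6 + 3.8·5 = 21.6; e = 20.6 − 21.6 = -1
t=6: T̂ = 2.6 + 3.8·6 = 25.4; e = 24.9 − 25.4 = -0.5
t=7: T̂ = 2.6 + 3.8·7 = 29.2; e = 30.2 − 29.2 = 1
Largest |e| is 2 at t = 3, residual 2.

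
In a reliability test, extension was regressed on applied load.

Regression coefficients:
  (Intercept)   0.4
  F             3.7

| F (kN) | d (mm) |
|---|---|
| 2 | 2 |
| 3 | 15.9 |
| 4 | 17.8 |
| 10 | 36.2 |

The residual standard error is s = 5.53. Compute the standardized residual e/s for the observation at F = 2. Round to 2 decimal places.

-1.05

d̂ = 0.4 + 3.7·2 = 7.8
e = 2 − 7.8 = -5.8
e/s = -5.8 / 5.53 = -1.05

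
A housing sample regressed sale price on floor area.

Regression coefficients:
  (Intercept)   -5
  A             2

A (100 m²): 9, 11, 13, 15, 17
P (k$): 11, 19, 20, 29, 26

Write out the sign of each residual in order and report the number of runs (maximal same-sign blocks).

5 runs

A=9: P̂ = -5 + 2·9 = 13; r = 11 − 13 = -2
A=11: P̂ = -5 + 2·11 = 17; r = 19 − 17 = 2
A=13: P̂ = -5 + 2·13 = 21; r = 20 − 21 = -1
A=15: P̂ = -5 + 2·15 = 25; r = 29 − 25 = 4
A=17: P̂ = -5 + 2·17 = 29; r = 26 − 29 = -3
Signs: − + − + −
Runs: −×1, +×1, −×1, +×1, −×1 → 5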